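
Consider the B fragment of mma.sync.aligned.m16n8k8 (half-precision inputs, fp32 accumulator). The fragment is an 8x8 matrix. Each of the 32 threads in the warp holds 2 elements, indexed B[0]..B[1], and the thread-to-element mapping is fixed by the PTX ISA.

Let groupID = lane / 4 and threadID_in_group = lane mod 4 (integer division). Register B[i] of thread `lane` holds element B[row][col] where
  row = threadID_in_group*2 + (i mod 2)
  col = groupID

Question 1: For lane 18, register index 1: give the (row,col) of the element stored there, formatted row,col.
lane 18: grp=4 (18/4), tig=2 (18%4)
i=1: r=2*2+1=5, c=grp=4

5,4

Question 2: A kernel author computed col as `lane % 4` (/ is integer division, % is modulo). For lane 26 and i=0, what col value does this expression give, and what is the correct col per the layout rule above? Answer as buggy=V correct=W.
buggy=2 correct=6

`lane % 4`[26,0]->2
L=26->g=26>>2=6, t=26&3=2
[0]->row 2·2+0=4  col g=6
col: 2 vs 6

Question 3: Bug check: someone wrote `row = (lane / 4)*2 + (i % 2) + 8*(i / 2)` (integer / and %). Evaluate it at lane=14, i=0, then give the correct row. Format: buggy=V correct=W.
buggy=6 correct=4

`(lane / 4)*2 + (i % 2) + 8*(i / 2)`[14,0]=>6
lane 14=>14/4=3, 14 mod 4=2
i=0  r:2·2+0=>4  c:3
row: 6 vs 4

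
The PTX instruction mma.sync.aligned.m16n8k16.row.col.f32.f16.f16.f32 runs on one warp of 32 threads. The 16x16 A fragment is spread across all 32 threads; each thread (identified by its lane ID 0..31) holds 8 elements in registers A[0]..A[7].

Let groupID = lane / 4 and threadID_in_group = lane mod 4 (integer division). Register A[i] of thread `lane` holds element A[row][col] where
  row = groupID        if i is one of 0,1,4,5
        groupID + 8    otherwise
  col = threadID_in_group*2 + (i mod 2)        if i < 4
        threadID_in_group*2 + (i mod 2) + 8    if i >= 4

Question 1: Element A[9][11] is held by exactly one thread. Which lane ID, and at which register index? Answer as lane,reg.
5,7

r=9->g=1,rb=1  c=11->cb=1,t=1,b0=1
L=1*4+1=5  i=1*4+1*2+1=7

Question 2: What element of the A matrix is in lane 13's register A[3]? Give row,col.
lane 13: gr=3 (13/4), th=1 (13%4)
i=3: r=3+8=11, c=1*2+1+0=3

11,3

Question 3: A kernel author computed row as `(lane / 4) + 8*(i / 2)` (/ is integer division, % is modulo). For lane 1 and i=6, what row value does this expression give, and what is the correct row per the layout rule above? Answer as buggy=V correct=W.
`(lane / 4) + 8*(i / 2)`[1,6]->24
1: gid=0,tid=1
[6] (0+8,1*2+0+8) = (8,10)
row: 24 vs 8

buggy=24 correct=8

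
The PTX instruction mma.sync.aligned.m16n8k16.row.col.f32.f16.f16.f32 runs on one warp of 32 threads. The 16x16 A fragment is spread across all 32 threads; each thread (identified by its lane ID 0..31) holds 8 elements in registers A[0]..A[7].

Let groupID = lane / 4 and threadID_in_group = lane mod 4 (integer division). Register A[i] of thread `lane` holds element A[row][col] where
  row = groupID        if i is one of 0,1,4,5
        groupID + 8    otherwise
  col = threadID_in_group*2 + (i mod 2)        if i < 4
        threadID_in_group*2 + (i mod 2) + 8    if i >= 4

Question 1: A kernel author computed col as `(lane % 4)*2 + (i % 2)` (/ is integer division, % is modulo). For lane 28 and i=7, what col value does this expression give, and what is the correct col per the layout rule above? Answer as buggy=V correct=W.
buggy=1 correct=9

`(lane % 4)*2 + (i % 2)`[28,7]⇒1
L=28⇒gr=28>>2=7, th=28&3=0
[7]⇒row 7+8=15  col 0·2+1+8=9
col: 1 vs 9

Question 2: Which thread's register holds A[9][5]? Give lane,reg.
r:9=>grp=1,rB=1  c:5=>cB=0,tig=2,lo=1
L=1*4+2=6  i=0*4+1*2+1=3

6,3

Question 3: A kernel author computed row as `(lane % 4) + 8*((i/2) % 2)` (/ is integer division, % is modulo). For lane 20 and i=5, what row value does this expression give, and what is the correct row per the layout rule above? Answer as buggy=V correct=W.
`(lane % 4) + 8*((i/2) % 2)`[20,5]⇒0
L=20⇒gr=20>>2=5, th=20&3=0
[5]⇒row 5+0=5  col 0·2+1+8=9
row: 0 vs 5

buggy=0 correct=5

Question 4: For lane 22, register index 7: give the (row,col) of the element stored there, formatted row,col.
13,13

L=22->g=22>>2=5, t=22&3=2
[7]->row 5+8=13  col 2·2+1+8=13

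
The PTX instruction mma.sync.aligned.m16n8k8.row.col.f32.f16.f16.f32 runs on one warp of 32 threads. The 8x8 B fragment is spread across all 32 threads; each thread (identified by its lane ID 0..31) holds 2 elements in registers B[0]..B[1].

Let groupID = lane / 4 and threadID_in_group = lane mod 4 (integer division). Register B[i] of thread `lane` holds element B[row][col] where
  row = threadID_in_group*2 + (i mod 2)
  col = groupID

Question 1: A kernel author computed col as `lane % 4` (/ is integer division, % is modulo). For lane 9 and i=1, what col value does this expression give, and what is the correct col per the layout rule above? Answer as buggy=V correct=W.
buggy=1 correct=2

`lane % 4`[9,1]->1
lane 9: g=2 (9/4), t=1 (9%4)
i=1: r=1*2+1=3, c=g=2
col: 1 vs 2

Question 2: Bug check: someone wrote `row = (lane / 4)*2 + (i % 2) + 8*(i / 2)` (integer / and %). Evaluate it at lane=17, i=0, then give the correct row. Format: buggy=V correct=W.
`(lane / 4)*2 + (i % 2) + 8*(i / 2)`[17,0]⇒8
lane 17: gr=4 (17/4), th=1 (17%4)
i=0: r=1*2+0=2, c=gr=4
row: 8 vs 2

buggy=8 correct=2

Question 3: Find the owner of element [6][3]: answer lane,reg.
15,0

c=3->g=3  r=6->t=3,b0=0
L=3*4+3=15  i=0=0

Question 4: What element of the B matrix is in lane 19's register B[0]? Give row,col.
L=19->g=19>>2=4, t=19&3=3
[0]->row 3·2+0=6  col g=4

6,4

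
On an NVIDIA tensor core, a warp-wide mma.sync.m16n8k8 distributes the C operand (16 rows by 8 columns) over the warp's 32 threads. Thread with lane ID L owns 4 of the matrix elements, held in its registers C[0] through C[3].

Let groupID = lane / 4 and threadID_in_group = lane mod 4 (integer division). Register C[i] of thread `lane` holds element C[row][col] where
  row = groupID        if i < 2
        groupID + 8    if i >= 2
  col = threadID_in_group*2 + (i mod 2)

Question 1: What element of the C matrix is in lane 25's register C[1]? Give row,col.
6,3

lane 25=>25/4=6, 25 mod 4=1
i=1  r:6+0=>6  c:2·1+1=>3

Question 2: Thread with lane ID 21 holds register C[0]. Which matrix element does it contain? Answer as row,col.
L=21->g=21>>2=5, t=21&3=1
[0]->row 5+0=5  col 1·2+0=2

5,2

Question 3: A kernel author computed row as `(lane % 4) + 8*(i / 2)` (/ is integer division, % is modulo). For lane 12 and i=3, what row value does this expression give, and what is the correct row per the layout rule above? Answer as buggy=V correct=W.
`(lane % 4) + 8*(i / 2)`[12,3]→8
L=12→G=12>>2=3, T=12&3=0
[3]→row 3+8=11  col 0·2+1=1
row: 8 vs 11

buggy=8 correct=11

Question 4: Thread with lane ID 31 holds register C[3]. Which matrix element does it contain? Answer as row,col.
31: g=7,t=3
[3] (7+8,3*2+1) = (15,7)

15,7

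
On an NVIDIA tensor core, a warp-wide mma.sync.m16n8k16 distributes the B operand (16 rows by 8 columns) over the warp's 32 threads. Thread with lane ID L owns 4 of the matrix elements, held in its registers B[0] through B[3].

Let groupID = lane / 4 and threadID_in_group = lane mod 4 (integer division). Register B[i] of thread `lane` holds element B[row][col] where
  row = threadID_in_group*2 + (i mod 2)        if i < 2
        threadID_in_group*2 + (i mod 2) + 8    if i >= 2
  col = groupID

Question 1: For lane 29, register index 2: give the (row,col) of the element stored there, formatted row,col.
L=29=>grp=29>>2=7, tig=29&3=1
[2]=>row 1·2+0+8=10  col grp=7

10,7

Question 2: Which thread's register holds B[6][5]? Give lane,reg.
c=5⇒gr=5  r=6⇒Rb=0,th=3,odd=0
L=5*4+3=23  i=0*2+0=0

23,0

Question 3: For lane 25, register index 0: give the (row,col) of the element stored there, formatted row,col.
2,6

L=25⇒gr=25>>2=6, th=25&3=1
[0]⇒row 1·2+0+0=2  col gr=6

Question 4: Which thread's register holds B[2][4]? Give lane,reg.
17,0

c=4⇒gr=4  r=2⇒Rb=0,th=1,odd=0
L=4*4+1=17  i=0*2+0=0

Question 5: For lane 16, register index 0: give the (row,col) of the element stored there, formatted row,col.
0,4

lane 16: g=4 (16/4), t=0 (16%4)
i=0: r=0*2+0+0=0, c=g=4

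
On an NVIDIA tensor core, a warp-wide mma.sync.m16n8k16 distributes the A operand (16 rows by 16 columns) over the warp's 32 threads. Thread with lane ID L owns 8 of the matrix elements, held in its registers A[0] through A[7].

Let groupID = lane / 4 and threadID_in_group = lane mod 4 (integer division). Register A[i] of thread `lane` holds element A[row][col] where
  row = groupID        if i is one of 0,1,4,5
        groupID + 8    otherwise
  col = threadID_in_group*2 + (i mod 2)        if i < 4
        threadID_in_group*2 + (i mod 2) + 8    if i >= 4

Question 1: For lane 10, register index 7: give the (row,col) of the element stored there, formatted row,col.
10,13

L=10->gid=10>>2=2, tid=10&3=2
[7]->row 2+8=10  col 2·2+1+8=13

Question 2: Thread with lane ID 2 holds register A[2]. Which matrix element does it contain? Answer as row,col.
lane 2: gr=0 (2/4), th=2 (2%4)
i=2: r=0+8=8, c=2*2+0+0=4

8,4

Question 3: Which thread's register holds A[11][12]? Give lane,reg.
14,6

r=11→G=3,rhi=1  c=12→chi=1,T=2,p=0
L=3*4+2=14  i=1*4+1*2+0=6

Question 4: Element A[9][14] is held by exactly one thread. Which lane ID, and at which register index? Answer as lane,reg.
r=9→G=1,rhi=1  c=14→chi=1,T=3,p=0
L=1*4+3=7  i=1*4+1*2+0=6

7,6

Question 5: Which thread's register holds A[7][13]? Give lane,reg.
30,5

r: 7->gid=7,r8=0  c: 13->c8=1,tid=2,i&1=1
L=7*4+2=30  i=1*4+0*2+1=5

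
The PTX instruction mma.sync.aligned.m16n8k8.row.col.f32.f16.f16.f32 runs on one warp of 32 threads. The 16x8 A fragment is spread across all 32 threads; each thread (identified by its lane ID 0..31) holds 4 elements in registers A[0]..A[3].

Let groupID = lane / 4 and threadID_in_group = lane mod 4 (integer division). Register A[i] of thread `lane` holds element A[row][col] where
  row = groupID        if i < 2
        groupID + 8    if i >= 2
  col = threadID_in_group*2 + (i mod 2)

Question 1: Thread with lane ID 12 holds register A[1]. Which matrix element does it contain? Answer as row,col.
3,1

lane 12->12/4=3, 12 mod 4=0
i=1  r:3+0->3  c:2·0+1->1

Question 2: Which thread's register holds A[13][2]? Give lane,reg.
r=13⇒gr=5,Rb=1  c=2⇒th=1,odd=0
L=5*4+1=21  i=1*2+0=2

21,2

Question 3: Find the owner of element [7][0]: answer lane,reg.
r=7→G=7,rhi=0  c=0→T=0,p=0
L=7*4+0=28  i=0*2+0=0

28,0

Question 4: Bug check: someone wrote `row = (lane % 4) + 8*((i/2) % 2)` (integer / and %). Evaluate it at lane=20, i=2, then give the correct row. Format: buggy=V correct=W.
`(lane % 4) + 8*((i/2) % 2)`[20,2]->8
lane 20: gid=5 (20/4), tid=0 (20%4)
i=2: r=5+8=13, c=0*2+0=0
row: 8 vs 13

buggy=8 correct=13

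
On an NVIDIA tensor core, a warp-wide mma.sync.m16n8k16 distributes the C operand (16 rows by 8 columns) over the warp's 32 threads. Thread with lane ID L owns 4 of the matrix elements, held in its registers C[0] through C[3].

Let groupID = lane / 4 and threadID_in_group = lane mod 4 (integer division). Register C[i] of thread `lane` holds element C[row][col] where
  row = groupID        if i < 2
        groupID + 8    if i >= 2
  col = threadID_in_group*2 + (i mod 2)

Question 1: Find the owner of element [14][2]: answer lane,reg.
25,2

r=14->g=6,rb=1  c=2->t=1,b0=0
L=6*4+1=25  i=1*2+0=2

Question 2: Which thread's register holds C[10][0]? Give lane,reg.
8,2

r: 10->gid=2,r8=1  c: 0->tid=0,i&1=0
L=2*4+0=8  i=1*2+0=2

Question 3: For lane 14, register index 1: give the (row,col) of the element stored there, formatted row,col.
3,5

14: gr=3,th=2
[1] (3+0,2*2+1) = (3,5)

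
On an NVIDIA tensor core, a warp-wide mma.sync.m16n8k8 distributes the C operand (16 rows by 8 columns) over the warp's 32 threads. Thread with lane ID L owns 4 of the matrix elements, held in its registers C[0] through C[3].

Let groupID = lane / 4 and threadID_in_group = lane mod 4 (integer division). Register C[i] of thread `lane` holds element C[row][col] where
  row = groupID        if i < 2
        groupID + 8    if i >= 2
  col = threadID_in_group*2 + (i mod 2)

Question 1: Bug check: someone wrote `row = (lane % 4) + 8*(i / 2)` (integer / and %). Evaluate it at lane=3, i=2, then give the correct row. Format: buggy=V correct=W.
`(lane % 4) + 8*(i / 2)`[3,2]->11
lane 3->3/4=0, 3 mod 4=3
i=2  r:0+8->8  c:2·3+0->6
row: 11 vs 8

buggy=11 correct=8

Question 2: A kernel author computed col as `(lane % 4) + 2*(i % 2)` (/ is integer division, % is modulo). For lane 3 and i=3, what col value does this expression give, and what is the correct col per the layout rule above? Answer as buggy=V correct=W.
`(lane % 4) + 2*(i % 2)`[3,3]->5
L=3->gid=3>>2=0, tid=3&3=3
[3]->row 0+8=8  col 3·2+1=7
col: 5 vs 7

buggy=5 correct=7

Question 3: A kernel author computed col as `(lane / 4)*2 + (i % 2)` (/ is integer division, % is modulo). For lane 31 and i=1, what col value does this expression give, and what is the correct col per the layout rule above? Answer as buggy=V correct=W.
`(lane / 4)*2 + (i % 2)`[31,1]->15
lane 31->31/4=7, 31 mod 4=3
i=1  r:7+0->7  c:2·3+1->7
col: 15 vs 7

buggy=15 correct=7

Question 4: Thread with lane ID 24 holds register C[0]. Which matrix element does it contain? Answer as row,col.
6,0

lane 24->24/4=6, 24 mod 4=0
i=0  r:6+0->6  c:2·0+0->0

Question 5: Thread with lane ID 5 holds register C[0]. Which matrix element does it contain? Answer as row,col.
5: G=1,T=1
[0] (1+0,1*2+0) = (1,2)

1,2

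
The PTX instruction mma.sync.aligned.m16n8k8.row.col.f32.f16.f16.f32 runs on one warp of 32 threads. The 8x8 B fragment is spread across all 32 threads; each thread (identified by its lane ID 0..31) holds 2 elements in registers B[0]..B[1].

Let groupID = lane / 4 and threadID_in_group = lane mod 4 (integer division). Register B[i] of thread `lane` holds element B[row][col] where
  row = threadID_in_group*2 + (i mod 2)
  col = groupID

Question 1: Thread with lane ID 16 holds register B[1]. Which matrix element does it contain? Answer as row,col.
1,4

lane 16: gr=4 (16/4), th=0 (16%4)
i=1: r=0*2+1=1, c=gr=4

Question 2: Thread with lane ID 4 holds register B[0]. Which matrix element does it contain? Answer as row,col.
0,1

L=4=>grp=4>>2=1, tig=4&3=0
[0]=>row 0·2+0=0  col grp=1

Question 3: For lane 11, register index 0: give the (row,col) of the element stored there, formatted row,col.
6,2

L=11=>grp=11>>2=2, tig=11&3=3
[0]=>row 3·2+0=6  col grp=2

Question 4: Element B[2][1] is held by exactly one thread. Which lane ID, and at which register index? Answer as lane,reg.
5,0

c:1=>grp=1  r:2=>tig=1,lo=0
L=1*4+1=5  i=0=0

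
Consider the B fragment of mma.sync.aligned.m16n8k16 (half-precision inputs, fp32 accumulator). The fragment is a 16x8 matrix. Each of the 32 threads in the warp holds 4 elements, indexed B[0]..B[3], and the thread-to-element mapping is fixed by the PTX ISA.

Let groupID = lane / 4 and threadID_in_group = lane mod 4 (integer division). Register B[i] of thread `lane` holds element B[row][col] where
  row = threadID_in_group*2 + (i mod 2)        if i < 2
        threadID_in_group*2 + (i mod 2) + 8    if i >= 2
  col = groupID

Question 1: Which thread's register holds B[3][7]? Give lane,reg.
c=7->g=7  r=3->rb=0,t=1,b0=1
L=7*4+1=29  i=0*2+1=1

29,1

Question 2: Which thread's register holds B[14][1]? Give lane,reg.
7,2

c: 1->gid=1  r: 14->r8=1,tid=3,i&1=0
L=1*4+3=7  i=1*2+0=2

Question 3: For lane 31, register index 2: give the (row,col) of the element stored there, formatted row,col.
14,7

lane 31->31/4=7, 31 mod 4=3
i=2  r:2·3+0+8->14  c:7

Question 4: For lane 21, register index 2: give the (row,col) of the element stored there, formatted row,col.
lane 21: grp=5 (21/4), tig=1 (21%4)
i=2: r=1*2+0+8=10, c=grp=5

10,5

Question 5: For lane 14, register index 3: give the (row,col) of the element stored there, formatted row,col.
13,3

L=14=>grp=14>>2=3, tig=14&3=2
[3]=>row 2·2+1+8=13  col grp=3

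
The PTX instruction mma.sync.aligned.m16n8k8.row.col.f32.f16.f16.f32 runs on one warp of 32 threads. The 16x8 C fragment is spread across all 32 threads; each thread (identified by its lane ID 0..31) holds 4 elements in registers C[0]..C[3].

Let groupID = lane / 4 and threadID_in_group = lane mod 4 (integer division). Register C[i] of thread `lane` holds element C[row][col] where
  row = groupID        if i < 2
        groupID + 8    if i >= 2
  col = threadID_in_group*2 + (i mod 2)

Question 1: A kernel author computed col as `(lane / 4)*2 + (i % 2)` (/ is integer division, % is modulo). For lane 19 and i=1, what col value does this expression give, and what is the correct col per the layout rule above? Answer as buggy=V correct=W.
`(lane / 4)*2 + (i % 2)`[19,1]⇒9
lane 19: gr=4 (19/4), th=3 (19%4)
i=1: r=4+0=4, c=3*2+1=7
col: 9 vs 7

buggy=9 correct=7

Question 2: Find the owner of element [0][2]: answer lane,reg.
r=0⇒gr=0,Rb=0  c=2⇒th=1,odd=0
L=0*4+1=1  i=0*2+0=0

1,0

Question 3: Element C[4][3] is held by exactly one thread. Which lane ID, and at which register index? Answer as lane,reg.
17,1

r:4=>grp=4,rB=0  c:3=>tig=1,lo=1
L=4*4+1=17  i=0*2+1=1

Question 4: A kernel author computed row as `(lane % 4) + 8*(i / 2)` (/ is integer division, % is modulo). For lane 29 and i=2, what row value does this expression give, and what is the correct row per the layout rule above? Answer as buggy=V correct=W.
buggy=9 correct=15

`(lane % 4) + 8*(i / 2)`[29,2]⇒9
29: gr=7,th=1
[2] (7+8,1*2+0) = (15,2)
row: 9 vs 15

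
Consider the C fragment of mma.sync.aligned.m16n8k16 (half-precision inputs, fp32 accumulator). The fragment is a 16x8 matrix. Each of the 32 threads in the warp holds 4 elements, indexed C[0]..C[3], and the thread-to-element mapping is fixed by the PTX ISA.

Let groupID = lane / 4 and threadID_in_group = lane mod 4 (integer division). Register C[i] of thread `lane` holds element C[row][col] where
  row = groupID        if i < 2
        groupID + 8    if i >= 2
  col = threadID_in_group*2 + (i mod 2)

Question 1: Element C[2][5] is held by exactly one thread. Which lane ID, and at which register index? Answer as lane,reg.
10,1

r=2⇒gr=2,Rb=0  c=5⇒th=2,odd=1
L=2*4+2=10  i=0*2+1=1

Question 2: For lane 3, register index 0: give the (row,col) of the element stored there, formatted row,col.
0,6

3: g=0,t=3
[0] (0+0,3*2+0) = (0,6)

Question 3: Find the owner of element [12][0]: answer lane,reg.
16,2

r=12⇒gr=4,Rb=1  c=0⇒th=0,odd=0
L=4*4+0=16  i=1*2+0=2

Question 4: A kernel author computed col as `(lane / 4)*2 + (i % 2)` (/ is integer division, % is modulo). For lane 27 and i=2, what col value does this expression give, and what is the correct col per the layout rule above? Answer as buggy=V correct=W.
`(lane / 4)*2 + (i % 2)`[27,2]⇒12
L=27⇒gr=27>>2=6, th=27&3=3
[2]⇒row 6+8=14  col 3·2+0=6
col: 12 vs 6

buggy=12 correct=6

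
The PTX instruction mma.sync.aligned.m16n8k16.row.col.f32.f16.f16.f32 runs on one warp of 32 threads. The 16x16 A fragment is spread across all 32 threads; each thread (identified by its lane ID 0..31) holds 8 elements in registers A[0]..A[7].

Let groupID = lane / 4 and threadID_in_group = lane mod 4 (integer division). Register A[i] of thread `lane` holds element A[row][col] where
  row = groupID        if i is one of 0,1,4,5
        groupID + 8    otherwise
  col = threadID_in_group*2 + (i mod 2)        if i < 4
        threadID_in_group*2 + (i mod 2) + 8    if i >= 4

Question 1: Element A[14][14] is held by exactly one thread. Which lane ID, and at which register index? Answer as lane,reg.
27,6

r=14→G=6,rhi=1  c=14→chi=1,T=3,p=0
L=6*4+3=27  i=1*4+1*2+0=6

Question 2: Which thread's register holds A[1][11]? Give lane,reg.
r=1->g=1,rb=0  c=11->cb=1,t=1,b0=1
L=1*4+1=5  i=1*4+0*2+1=5

5,5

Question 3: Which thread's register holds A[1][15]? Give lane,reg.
r:1=>grp=1,rB=0  c:15=>cB=1,tig=3,lo=1
L=1*4+3=7  i=1*4+0*2+1=5

7,5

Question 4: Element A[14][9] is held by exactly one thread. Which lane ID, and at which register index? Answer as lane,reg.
24,7

r=14->g=6,rb=1  c=9->cb=1,t=0,b0=1
L=6*4+0=24  i=1*4+1*2+1=7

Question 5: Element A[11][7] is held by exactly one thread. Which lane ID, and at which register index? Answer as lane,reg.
r:11=>grp=3,rB=1  c:7=>cB=0,tig=3,lo=1
L=3*4+3=15  i=0*4+1*2+1=3

15,3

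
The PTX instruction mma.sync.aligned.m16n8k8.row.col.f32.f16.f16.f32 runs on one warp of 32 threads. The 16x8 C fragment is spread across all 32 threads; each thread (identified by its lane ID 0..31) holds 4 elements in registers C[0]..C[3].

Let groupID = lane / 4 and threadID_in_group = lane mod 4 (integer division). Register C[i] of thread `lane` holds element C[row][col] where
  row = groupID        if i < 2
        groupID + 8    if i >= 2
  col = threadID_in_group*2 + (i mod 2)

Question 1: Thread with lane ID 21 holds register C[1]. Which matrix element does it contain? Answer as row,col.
5,3

L=21→G=21>>2=5, T=21&3=1
[1]→row 5+0=5  col 1·2+1=3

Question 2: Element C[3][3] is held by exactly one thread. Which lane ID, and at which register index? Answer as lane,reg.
13,1

r=3→G=3,rhi=0  c=3→T=1,p=1
L=3*4+1=13  i=0*2+1=1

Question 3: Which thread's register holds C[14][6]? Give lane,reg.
r=14->g=6,rb=1  c=6->t=3,b0=0
L=6*4+3=27  i=1*2+0=2

27,2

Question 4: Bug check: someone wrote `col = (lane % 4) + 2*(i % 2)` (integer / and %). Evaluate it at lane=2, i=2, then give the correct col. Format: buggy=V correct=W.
`(lane % 4) + 2*(i % 2)`[2,2]⇒2
L=2⇒gr=2>>2=0, th=2&3=2
[2]⇒row 0+8=8  col 2·2+0=4
col: 2 vs 4

buggy=2 correct=4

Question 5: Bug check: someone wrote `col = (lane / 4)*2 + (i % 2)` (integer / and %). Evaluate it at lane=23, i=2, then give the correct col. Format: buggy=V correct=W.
`(lane / 4)*2 + (i % 2)`[23,2]->10
lane 23->23/4=5, 23 mod 4=3
i=2  r:5+8->13  c:2·3+0->6
col: 10 vs 6

buggy=10 correct=6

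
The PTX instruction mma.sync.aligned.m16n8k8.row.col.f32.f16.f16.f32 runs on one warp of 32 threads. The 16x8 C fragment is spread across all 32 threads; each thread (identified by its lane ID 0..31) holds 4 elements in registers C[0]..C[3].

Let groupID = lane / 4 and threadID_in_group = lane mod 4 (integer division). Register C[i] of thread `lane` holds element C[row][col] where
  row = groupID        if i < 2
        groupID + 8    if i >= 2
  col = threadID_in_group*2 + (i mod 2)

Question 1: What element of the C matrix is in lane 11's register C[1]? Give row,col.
2,7

lane 11⇒11/4=2, 11 mod 4=3
i=1  r:2+0⇒2  c:2·3+1⇒7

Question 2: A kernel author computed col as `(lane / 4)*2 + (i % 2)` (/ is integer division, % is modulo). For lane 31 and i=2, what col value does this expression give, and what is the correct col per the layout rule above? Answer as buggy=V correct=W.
buggy=14 correct=6

`(lane / 4)*2 + (i % 2)`[31,2]=>14
lane 31: grp=7 (31/4), tig=3 (31%4)
i=2: r=7+8=15, c=3*2+0=6
col: 14 vs 6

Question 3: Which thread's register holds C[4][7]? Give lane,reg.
19,1

r:4=>grp=4,rB=0  c:7=>tig=3,lo=1
L=4*4+3=19  i=0*2+1=1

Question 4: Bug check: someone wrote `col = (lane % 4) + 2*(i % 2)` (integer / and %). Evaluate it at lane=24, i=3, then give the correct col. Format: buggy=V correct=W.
`(lane % 4) + 2*(i % 2)`[24,3]->2
L=24->g=24>>2=6, t=24&3=0
[3]->row 6+8=14  col 0·2+1=1
col: 2 vs 1

buggy=2 correct=1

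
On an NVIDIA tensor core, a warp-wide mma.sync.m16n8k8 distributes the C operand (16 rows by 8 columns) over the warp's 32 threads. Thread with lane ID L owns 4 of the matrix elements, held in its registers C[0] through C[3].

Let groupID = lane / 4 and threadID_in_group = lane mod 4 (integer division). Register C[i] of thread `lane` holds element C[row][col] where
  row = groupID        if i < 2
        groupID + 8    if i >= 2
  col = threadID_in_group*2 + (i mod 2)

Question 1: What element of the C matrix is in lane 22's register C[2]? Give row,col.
L=22→G=22>>2=5, T=22&3=2
[2]→row 5+8=13  col 2·2+0=4

13,4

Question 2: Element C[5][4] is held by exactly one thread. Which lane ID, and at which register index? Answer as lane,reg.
22,0

r=5->g=5,rb=0  c=4->t=2,b0=0
L=5*4+2=22  i=0*2+0=0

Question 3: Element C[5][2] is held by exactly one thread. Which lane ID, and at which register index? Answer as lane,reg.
21,0

r=5→G=5,rhi=0  c=2→T=1,p=0
L=5*4+1=21  i=0*2+0=0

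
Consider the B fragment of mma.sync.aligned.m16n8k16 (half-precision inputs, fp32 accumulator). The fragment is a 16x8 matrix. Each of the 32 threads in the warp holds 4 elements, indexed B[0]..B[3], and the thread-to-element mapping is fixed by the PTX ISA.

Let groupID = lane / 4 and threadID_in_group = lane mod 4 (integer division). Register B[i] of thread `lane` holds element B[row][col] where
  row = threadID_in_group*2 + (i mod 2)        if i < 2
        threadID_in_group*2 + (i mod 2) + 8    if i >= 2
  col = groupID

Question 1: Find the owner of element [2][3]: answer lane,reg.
c=3→G=3  r=2→rhi=0,T=1,p=0
L=3*4+1=13  i=0*2+0=0

13,0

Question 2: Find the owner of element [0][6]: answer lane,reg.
c=6→G=6  r=0→rhi=0,T=0,p=0
L=6*4+0=24  i=0*2+0=0

24,0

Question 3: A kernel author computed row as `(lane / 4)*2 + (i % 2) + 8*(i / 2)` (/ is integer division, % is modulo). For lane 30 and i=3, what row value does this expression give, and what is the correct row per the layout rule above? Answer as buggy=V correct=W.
`(lane / 4)*2 + (i % 2) + 8*(i / 2)`[30,3]→23
lane 30: G=7 (30/4), T=2 (30%4)
i=3: r=2*2+1+8=13, c=G=7
row: 23 vs 13

buggy=23 correct=13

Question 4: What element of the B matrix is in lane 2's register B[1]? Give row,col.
lane 2->2/4=0, 2 mod 4=2
i=1  r:2·2+1+0->5  c:0

5,0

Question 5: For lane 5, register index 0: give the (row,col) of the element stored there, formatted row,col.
2,1

5: G=1,T=1
[0] (1*2+0+0,1) = (2,1)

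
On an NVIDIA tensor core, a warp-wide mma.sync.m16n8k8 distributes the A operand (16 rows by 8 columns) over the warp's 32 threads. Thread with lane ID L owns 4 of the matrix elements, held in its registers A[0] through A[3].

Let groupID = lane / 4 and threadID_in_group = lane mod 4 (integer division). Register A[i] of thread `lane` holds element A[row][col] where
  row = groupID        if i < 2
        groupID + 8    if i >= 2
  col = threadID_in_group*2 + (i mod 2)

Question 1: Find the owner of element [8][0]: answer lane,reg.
r=8->g=0,rb=1  c=0->t=0,b0=0
L=0*4+0=0  i=1*2+0=2

0,2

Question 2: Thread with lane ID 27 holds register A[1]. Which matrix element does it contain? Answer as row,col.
27: G=6,T=3
[1] (6+0,3*2+1) = (6,7)

6,7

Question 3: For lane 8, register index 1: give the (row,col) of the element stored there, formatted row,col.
lane 8: grp=2 (8/4), tig=0 (8%4)
i=1: r=2+0=2, c=0*2+1=1

2,1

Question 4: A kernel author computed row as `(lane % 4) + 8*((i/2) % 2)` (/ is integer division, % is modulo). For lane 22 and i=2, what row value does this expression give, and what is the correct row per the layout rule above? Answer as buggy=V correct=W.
`(lane % 4) + 8*((i/2) % 2)`[22,2]->10
22: g=5,t=2
[2] (5+8,2*2+0) = (13,4)
row: 10 vs 13

buggy=10 correct=13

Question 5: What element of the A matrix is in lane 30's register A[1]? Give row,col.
7,5

lane 30→30/4=7, 30 mod 4=2
i=1  r:7+0→7  c:2·2+1→5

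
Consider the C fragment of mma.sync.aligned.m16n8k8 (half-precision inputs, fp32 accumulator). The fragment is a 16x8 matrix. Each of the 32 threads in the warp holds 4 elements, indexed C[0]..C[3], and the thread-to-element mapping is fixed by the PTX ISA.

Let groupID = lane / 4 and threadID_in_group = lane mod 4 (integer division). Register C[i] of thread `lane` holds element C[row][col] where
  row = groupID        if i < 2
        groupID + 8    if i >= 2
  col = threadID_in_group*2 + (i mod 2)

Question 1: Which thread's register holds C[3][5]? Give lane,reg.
14,1

r=3⇒gr=3,Rb=0  c=5⇒th=2,odd=1
L=3*4+2=14  i=0*2+1=1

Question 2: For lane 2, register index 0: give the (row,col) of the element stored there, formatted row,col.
lane 2->2/4=0, 2 mod 4=2
i=0  r:0+0->0  c:2·2+0->4

0,4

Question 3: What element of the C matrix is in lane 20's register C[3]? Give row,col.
20: G=5,T=0
[3] (5+8,0*2+1) = (13,1)

13,1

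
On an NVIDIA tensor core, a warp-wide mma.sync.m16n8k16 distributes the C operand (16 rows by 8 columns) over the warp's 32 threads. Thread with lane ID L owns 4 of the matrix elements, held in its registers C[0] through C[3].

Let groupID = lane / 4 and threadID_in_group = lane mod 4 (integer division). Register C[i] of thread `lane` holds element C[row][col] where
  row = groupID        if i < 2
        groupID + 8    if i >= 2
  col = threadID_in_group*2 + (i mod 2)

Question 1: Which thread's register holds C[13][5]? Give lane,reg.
22,3

r=13⇒gr=5,Rb=1  c=5⇒th=2,odd=1
L=5*4+2=22  i=1*2+1=3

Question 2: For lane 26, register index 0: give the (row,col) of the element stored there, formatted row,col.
6,4

26: gr=6,th=2
[0] (6+0,2*2+0) = (6,4)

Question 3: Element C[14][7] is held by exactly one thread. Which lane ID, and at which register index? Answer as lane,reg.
r: 14->gid=6,r8=1  c: 7->tid=3,i&1=1
L=6*4+3=27  i=1*2+1=3

27,3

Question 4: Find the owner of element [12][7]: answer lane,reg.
r:12=>grp=4,rB=1  c:7=>tig=3,lo=1
L=4*4+3=19  i=1*2+1=3

19,3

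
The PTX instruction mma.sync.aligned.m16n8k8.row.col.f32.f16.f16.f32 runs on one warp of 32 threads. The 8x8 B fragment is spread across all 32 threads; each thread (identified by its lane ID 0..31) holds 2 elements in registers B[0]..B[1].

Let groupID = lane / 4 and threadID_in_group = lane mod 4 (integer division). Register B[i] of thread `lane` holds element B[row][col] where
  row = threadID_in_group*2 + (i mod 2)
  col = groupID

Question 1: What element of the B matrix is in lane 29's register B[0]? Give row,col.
2,7

29: gid=7,tid=1
[0] (1*2+0,7) = (2,7)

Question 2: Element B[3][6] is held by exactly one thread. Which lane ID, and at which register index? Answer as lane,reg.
25,1

c:6=>grp=6  r:3=>tig=1,lo=1
L=6*4+1=25  i=1=1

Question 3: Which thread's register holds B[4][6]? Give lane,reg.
26,0

c: 6->gid=6  r: 4->tid=2,i&1=0
L=6*4+2=26  i=0=0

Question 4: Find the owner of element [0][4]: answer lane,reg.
16,0

c: 4->gid=4  r: 0->tid=0,i&1=0
L=4*4+0=16  i=0=0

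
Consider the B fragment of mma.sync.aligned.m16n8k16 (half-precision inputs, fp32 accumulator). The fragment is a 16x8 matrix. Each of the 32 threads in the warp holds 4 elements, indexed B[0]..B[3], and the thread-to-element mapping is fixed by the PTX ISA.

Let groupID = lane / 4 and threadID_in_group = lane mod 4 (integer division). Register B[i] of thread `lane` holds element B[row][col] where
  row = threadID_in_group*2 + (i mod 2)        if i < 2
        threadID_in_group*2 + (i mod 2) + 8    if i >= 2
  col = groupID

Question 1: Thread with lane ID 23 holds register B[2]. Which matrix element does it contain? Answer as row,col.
14,5

lane 23: gid=5 (23/4), tid=3 (23%4)
i=2: r=3*2+0+8=14, c=gid=5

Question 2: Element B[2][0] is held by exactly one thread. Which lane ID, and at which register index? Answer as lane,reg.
1,0

c=0->g=0  r=2->rb=0,t=1,b0=0
L=0*4+1=1  i=0*2+0=0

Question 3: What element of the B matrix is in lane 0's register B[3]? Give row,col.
lane 0: g=0 (0/4), t=0 (0%4)
i=3: r=0*2+1+8=9, c=g=0

9,0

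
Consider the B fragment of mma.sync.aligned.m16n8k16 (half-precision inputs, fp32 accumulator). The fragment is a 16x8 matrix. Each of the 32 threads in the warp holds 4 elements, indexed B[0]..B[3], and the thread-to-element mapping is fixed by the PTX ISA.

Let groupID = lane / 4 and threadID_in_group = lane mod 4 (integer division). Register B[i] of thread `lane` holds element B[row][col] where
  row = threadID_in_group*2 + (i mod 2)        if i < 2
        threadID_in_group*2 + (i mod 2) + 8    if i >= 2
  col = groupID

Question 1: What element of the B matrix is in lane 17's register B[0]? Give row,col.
L=17->g=17>>2=4, t=17&3=1
[0]->row 1·2+0+0=2  col g=4

2,4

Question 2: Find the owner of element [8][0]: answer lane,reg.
0,2

c=0⇒gr=0  r=8⇒Rb=1,th=0,odd=0
L=0*4+0=0  i=1*2+0=2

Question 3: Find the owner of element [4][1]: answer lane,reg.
c=1->g=1  r=4->rb=0,t=2,b0=0
L=1*4+2=6  i=0*2+0=0

6,0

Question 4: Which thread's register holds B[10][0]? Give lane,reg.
c:0=>grp=0  r:10=>rB=1,tig=1,lo=0
L=0*4+1=1  i=1*2+0=2

1,2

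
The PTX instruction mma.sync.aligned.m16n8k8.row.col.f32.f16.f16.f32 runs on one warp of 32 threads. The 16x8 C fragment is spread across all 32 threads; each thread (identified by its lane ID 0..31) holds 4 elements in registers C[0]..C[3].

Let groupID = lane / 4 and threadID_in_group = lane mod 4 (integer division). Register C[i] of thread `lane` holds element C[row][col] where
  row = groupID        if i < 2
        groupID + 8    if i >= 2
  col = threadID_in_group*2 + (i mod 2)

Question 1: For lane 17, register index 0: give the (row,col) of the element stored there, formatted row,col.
4,2

17: G=4,T=1
[0] (4+0,1*2+0) = (4,2)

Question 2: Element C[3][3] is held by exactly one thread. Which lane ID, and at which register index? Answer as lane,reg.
r: 3->gid=3,r8=0  c: 3->tid=1,i&1=1
L=3*4+1=13  i=0*2+1=1

13,1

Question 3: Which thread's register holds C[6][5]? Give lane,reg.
26,1

r: 6->gid=6,r8=0  c: 5->tid=2,i&1=1
L=6*4+2=26  i=0*2+1=1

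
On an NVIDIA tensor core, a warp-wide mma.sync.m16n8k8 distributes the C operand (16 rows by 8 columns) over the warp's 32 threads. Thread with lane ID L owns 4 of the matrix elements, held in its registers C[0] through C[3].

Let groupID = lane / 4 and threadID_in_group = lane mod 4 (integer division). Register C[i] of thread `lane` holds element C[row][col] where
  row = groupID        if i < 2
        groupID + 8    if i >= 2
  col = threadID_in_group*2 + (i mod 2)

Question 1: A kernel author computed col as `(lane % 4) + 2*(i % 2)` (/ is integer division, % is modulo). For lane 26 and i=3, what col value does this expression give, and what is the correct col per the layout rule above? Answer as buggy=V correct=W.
buggy=4 correct=5

`(lane % 4) + 2*(i % 2)`[26,3]→4
lane 26: G=6 (26/4), T=2 (26%4)
i=3: r=6+8=14, c=2*2+1=5
col: 4 vs 5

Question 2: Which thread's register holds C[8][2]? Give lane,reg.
1,2

r: 8->gid=0,r8=1  c: 2->tid=1,i&1=0
L=0*4+1=1  i=1*2+0=2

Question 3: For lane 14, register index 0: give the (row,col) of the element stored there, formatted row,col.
14: gid=3,tid=2
[0] (3+0,2*2+0) = (3,4)

3,4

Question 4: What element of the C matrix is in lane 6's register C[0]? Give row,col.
L=6→G=6>>2=1, T=6&3=2
[0]→row 1+0=1  col 2·2+0=4

1,4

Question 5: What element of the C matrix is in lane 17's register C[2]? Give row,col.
12,2

17: gr=4,th=1
[2] (4+8,1*2+0) = (12,2)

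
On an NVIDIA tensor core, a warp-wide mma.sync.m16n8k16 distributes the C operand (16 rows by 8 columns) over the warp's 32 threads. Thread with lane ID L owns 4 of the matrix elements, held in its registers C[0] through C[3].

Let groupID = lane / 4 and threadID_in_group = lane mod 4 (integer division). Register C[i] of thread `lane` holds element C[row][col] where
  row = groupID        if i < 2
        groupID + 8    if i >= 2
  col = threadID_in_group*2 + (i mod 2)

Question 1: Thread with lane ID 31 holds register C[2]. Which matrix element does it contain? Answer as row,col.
15,6

lane 31: G=7 (31/4), T=3 (31%4)
i=2: r=7+8=15, c=3*2+0=6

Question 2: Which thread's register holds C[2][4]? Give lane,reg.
r=2→G=2,rhi=0  c=4→T=2,p=0
L=2*4+2=10  i=0*2+0=0

10,0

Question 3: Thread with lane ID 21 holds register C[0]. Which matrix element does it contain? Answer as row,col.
lane 21: G=5 (21/4), T=1 (21%4)
i=0: r=5+0=5, c=1*2+0=2

5,2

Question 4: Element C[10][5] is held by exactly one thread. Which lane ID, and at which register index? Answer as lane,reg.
r:10=>grp=2,rB=1  c:5=>tig=2,lo=1
L=2*4+2=10  i=1*2+1=3

10,3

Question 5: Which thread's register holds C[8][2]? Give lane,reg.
r:8=>grp=0,rB=1  c:2=>tig=1,lo=0
L=0*4+1=1  i=1*2+0=2

1,2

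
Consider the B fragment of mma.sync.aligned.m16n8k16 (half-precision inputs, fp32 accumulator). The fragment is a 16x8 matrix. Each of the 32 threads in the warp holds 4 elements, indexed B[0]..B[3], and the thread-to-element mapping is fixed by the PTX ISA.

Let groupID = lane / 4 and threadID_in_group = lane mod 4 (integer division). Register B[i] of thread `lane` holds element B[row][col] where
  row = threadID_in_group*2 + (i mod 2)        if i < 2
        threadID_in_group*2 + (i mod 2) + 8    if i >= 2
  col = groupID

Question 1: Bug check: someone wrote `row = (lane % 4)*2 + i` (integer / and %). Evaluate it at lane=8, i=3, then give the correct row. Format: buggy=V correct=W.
buggy=3 correct=9

`(lane % 4)*2 + i`[8,3]=>3
8: grp=2,tig=0
[3] (0*2+1+8,2) = (9,2)
row: 3 vs 9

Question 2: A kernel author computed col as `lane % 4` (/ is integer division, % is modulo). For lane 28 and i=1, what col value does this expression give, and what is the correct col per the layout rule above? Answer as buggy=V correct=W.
buggy=0 correct=7

`lane % 4`[28,1]->0
lane 28: g=7 (28/4), t=0 (28%4)
i=1: r=0*2+1+0=1, c=g=7
col: 0 vs 7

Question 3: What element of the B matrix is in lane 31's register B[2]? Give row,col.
L=31→G=31>>2=7, T=31&3=3
[2]→row 3·2+0+8=14  col G=7

14,7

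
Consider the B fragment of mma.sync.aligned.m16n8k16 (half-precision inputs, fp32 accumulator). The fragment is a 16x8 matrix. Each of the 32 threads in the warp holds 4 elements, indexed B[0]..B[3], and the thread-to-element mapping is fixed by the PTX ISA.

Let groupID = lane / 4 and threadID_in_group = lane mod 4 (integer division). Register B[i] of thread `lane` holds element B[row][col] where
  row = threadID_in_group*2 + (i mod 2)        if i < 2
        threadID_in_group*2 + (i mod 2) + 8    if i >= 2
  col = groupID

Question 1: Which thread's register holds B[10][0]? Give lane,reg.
c=0->g=0  r=10->rb=1,t=1,b0=0
L=0*4+1=1  i=1*2+0=2

1,2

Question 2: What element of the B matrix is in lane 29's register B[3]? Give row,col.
29: gid=7,tid=1
[3] (1*2+1+8,7) = (11,7)

11,7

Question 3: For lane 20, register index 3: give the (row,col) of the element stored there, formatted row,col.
L=20->g=20>>2=5, t=20&3=0
[3]->row 0·2+1+8=9  col g=5

9,5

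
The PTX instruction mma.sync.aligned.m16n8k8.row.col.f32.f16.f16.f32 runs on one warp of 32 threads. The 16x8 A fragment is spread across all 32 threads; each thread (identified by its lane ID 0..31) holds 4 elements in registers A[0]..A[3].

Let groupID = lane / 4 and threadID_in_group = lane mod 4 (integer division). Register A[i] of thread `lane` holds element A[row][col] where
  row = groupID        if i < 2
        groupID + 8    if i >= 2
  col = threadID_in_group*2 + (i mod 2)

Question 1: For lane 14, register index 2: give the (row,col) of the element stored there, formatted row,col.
11,4

L=14=>grp=14>>2=3, tig=14&3=2
[2]=>row 3+8=11  col 2·2+0=4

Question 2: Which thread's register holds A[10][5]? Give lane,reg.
10,3

r: 10->gid=2,r8=1  c: 5->tid=2,i&1=1
L=2*4+2=10  i=1*2+1=3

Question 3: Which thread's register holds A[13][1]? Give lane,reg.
20,3

r=13->g=5,rb=1  c=1->t=0,b0=1
L=5*4+0=20  i=1*2+1=3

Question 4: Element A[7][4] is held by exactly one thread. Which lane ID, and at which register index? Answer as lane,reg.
30,0

r=7→G=7,rhi=0  c=4→T=2,p=0
L=7*4+2=30  i=0*2+0=0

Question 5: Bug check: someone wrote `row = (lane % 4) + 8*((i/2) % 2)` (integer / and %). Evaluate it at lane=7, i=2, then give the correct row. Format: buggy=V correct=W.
buggy=11 correct=9

`(lane % 4) + 8*((i/2) % 2)`[7,2]->11
7: gid=1,tid=3
[2] (1+8,3*2+0) = (9,6)
row: 11 vs 9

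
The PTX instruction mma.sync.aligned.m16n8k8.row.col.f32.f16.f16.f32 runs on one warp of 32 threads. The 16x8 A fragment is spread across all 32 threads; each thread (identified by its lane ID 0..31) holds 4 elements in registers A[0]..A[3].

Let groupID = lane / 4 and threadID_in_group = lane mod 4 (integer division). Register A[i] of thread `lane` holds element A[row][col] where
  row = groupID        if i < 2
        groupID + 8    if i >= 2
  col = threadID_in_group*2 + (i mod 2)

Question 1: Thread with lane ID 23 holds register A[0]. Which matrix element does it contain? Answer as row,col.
5,6

lane 23=>23/4=5, 23 mod 4=3
i=0  r:5+0=>5  c:2·3+0=>6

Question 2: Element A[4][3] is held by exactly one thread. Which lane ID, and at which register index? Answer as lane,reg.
17,1

r: 4->gid=4,r8=0  c: 3->tid=1,i&1=1
L=4*4+1=17  i=0*2+1=1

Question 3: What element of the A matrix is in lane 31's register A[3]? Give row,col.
15,7

L=31→G=31>>2=7, T=31&3=3
[3]→row 7+8=15  col 3·2+1=7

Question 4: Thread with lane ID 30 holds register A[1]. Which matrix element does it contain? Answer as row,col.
7,5

lane 30⇒30/4=7, 30 mod 4=2
i=1  r:7+0⇒7  c:2·2+1⇒5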